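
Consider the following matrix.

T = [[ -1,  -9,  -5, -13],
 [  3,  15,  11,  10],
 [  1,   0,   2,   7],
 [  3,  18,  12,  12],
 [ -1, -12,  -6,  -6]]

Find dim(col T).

3

Row reduce to echelon form.
R2 ← R2 + (3)·R1: [0, -12, -4, -29]
R3 ← R3 + R1: [0, -9, -3, -6]
R4 ← R4 + (3)·R1: [0, -9, -3, -27]
R5 ← R5 − R1: [0, -3, -1, 7]
R3 ← R3 − (3/4)·R2: [0, 0, 0, 63/4]
R4 ← R4 − (3/4)·R2: [0, 0, 0, -21/4]
R5 ← R5 − (1/4)·R2: [0, 0, 0, 57/4]
R4 ← R4 + (1/3)·R3: [0, 0, 0, 0]
R5 ← R5 − (19/21)·R3: [0, 0, 0, 0]
Echelon form has 3 nonzero rows, so rank(T) = 3.
The column space has dimension equal to the rank: 3.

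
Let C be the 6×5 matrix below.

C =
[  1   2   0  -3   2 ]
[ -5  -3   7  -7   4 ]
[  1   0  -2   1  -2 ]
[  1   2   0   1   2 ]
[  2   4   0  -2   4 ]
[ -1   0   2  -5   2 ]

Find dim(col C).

Row reduce to echelon form.
R2 ← R2 + (5)·R1: [0, 7, 7, -22, 14]
R3 ← R3 − R1: [0, -2, -2, 4, -4]
R4 ← R4 − R1: [0, 0, 0, 4, 0]
R5 ← R5 − (2)·R1: [0, 0, 0, 4, 0]
R6 ← R6 + R1: [0, 2, 2, -8, 4]
R3 ← R3 + (2/7)·R2: [0, 0, 0, -16/7, 0]
R6 ← R6 − (2/7)·R2: [0, 0, 0, -12/7, 0]
R4 ← R4 + (7/4)·R3: [0, 0, 0, 0, 0]
R5 ← R5 + (7/4)·R3: [0, 0, 0, 0, 0]
R6 ← R6 − (3/4)·R3: [0, 0, 0, 0, 0]
Echelon form has 3 nonzero rows, so rank(C) = 3.
The column space has dimension equal to the rank: 3.

3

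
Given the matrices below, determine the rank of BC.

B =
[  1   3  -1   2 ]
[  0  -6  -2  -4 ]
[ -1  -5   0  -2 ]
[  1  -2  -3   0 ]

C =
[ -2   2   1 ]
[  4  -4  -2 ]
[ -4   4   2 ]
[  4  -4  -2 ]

First compute BC:
[[ 22, -22, -11],
 [-32,  32,  16],
 [-26,  26,  13],
 [  2,  -2,  -1]]
Now row reduce the product.
R2 ← R2 + (16/11)·R1: [0, 0, 0]
R3 ← R3 + (13/11)·R1: [0, 0, 0]
R4 ← R4 − (1/11)·R1: [0, 0, 0]
1 nonzero row, so rank(BC) = 1.

1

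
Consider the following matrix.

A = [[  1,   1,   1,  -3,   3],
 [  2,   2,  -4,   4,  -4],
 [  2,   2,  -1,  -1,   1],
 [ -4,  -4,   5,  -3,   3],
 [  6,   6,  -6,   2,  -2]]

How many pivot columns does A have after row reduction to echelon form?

2

Row reduce to echelon form.
R2 ← R2 − (2)·R1: [0, 0, -6, 10, -10]
R3 ← R3 − (2)·R1: [0, 0, -3, 5, -5]
R4 ← R4 + (4)·R1: [0, 0, 9, -15, 15]
R5 ← R5 − (6)·R1: [0, 0, -12, 20, -20]
R3 ← R3 − (1/2)·R2: [0, 0, 0, 0, 0]
R4 ← R4 + (3/2)·R2: [0, 0, 0, 0, 0]
R5 ← R5 − (2)·R2: [0, 0, 0, 0, 0]
Echelon form has 2 nonzero rows, so rank(A) = 2.
Each nonzero row contributes one pivot column: 2 pivot columns.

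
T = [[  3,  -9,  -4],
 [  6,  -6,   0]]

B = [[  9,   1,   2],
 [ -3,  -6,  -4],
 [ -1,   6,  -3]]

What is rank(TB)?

2

First compute TB:
[[ 58,  33,  54],
 [ 72,  42,  36]]
Now row reduce the product.
R2 ← R2 − (36/29)·R1: [0, 30/29, -900/29]
2 nonzero rows, so rank(TB) = 2.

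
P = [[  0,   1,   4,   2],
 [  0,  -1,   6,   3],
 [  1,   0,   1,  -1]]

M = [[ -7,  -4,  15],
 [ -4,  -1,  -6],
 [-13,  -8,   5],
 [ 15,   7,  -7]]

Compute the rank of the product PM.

First compute PM:
[[-26, -19,   0],
 [-29, -26,  15],
 [-35, -19,  27]]
Now row reduce the product.
R2 ← R2 − (29/26)·R1: [0, -125/26, 15]
R3 ← R3 − (35/26)·R1: [0, 171/26, 27]
R3 ← R3 + (171/125)·R2: [0, 0, 1188/25]
3 nonzero rows, so rank(PM) = 3.

3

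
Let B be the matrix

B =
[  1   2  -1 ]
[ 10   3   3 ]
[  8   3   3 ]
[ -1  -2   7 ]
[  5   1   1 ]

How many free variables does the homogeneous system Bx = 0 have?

Row reduce to echelon form.
R2 ← R2 − (10)·R1: [0, -17, 13]
R3 ← R3 − (8)·R1: [0, -13, 11]
R4 ← R4 + R1: [0, 0, 6]
R5 ← R5 − (5)·R1: [0, -9, 6]
R3 ← R3 − (13/17)·R2: [0, 0, 18/17]
R5 ← R5 − (9/17)·R2: [0, 0, -15/17]
R4 ← R4 − (17/3)·R3: [0, 0, 0]
R5 ← R5 + (5/6)·R3: [0, 0, 0]
3 nonzero rows, so rank(B) = 3.
B has 3 columns; by rank–nullity, nullity = 3 − 3 = 0.

0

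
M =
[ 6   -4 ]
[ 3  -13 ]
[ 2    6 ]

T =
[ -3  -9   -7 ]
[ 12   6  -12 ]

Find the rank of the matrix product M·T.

First compute MT:
[[-66, -78,   6],
 [-165, -105, 135],
 [ 66,  18, -86]]
Now row reduce the product.
R2 ← R2 − (5/2)·R1: [0, 90, 120]
R3 ← R3 + R1: [0, -60, -80]
R3 ← R3 + (2/3)·R2: [0, 0, 0]
2 nonzero rows, so rank(MT) = 2.

2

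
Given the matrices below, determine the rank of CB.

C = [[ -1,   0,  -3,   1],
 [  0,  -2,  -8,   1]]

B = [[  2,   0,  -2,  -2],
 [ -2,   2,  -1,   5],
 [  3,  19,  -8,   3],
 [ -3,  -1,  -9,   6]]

2

First compute CB:
[[-14, -58,  17,  -1],
 [-23, -157,  57, -28]]
Now row reduce the product.
R2 ← R2 − (23/14)·R1: [0, -432/7, 407/14, -369/14]
2 nonzero rows, so rank(CB) = 2.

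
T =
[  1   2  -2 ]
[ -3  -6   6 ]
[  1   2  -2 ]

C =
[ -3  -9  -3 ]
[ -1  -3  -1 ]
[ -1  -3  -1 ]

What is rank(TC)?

First compute TC:
[[ -3,  -9,  -3],
 [  9,  27,   9],
 [ -3,  -9,  -3]]
Now row reduce the product.
R2 ← R2 + (3)·R1: [0, 0, 0]
R3 ← R3 − R1: [0, 0, 0]
1 nonzero row, so rank(TC) = 1.

1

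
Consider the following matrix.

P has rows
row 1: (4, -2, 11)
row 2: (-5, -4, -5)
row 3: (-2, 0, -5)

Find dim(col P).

Row reduce to echelon form.
R2 ← R2 + (5/4)·R1: [0, -13/2, 35/4]
R3 ← R3 + (1/2)·R1: [0, -1, 1/2]
R3 ← R3 − (2/13)·R2: [0, 0, -11/13]
Echelon form has 3 nonzero rows, so rank(P) = 3.
The column space has dimension equal to the rank: 3.

3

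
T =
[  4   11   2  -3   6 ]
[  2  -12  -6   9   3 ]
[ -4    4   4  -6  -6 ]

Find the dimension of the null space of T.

Row reduce to echelon form.
R2 ← R2 − (1/2)·R1: [0, -35/2, -7, 21/2, 0]
R3 ← R3 + R1: [0, 15, 6, -9, 0]
R3 ← R3 + (6/7)·R2: [0, 0, 0, 0, 0]
2 nonzero rows, so rank(T) = 2.
T has 5 columns; by rank–nullity, nullity = 5 − 2 = 3.

3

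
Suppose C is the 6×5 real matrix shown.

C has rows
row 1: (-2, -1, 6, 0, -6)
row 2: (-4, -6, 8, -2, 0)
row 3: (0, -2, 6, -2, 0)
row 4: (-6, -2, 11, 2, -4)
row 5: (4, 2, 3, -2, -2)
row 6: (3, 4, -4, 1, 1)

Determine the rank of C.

4

Row reduce to echelon form.
R2 ← R2 − (2)·R1: [0, -4, -4, -2, 12]
R4 ← R4 − (3)·R1: [0, 1, -7, 2, 14]
R5 ← R5 + (2)·R1: [0, 0, 15, -2, -14]
R6 ← R6 + (3/2)·R1: [0, 5/2, 5, 1, -8]
R3 ← R3 − (1/2)·R2: [0, 0, 8, -1, -6]
R4 ← R4 + (1/4)·R2: [0, 0, -8, 3/2, 17]
R6 ← R6 + (5/8)·R2: [0, 0, 5/2, -1/4, -1/2]
R4 ← R4 + R3: [0, 0, 0, 1/2, 11]
R5 ← R5 − (15/8)·R3: [0, 0, 0, -1/8, -11/4]
R6 ← R6 − (5/16)·R3: [0, 0, 0, 1/16, 11/8]
R5 ← R5 + (1/4)·R4: [0, 0, 0, 0, 0]
R6 ← R6 − (1/8)·R4: [0, 0, 0, 0, 0]
Echelon form has 4 nonzero rows, so rank(C) = 4.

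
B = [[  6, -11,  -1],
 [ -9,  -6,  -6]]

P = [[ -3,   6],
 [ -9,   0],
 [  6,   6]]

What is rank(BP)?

First compute BP:
[[ 75,  30],
 [ 45, -90]]
Now row reduce the product.
R2 ← R2 − (3/5)·R1: [0, -108]
2 nonzero rows, so rank(BP) = 2.

2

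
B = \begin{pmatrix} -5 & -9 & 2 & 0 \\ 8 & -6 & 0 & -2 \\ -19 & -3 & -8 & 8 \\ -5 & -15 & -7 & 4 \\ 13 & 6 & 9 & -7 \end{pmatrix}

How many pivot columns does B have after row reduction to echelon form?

3

Row reduce to echelon form.
R2 ← R2 + (8/5)·R1: [0, -102/5, 16/5, -2]
R3 ← R3 − (19/5)·R1: [0, 156/5, -78/5, 8]
R4 ← R4 − R1: [0, -6, -9, 4]
R5 ← R5 + (13/5)·R1: [0, -87/5, 71/5, -7]
R3 ← R3 + (26/17)·R2: [0, 0, -182/17, 84/17]
R4 ← R4 − (5/17)·R2: [0, 0, -169/17, 78/17]
R5 ← R5 − (29/34)·R2: [0, 0, 195/17, -90/17]
R4 ← R4 − (13/14)·R3: [0, 0, 0, 0]
R5 ← R5 + (15/14)·R3: [0, 0, 0, 0]
Echelon form has 3 nonzero rows, so rank(B) = 3.
Each nonzero row contributes one pivot column: 3 pivot columns.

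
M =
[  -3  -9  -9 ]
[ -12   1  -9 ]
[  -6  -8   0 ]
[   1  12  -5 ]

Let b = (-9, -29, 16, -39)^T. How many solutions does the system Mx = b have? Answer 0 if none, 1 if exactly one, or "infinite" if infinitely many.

1

Row reduce the augmented matrix [M | b].
R2 ← R2 − (4)·R1: [0, 37, 27, 7]
R3 ← R3 − (2)·R1: [0, 10, 18, 34]
R4 ← R4 + (1/3)·R1: [0, 9, -8, -42]
R3 ← R3 − (10/37)·R2: [0, 0, 396/37, 1188/37]
R4 ← R4 − (9/37)·R2: [0, 0, -539/37, -1617/37]
R4 ← R4 + (49/36)·R3: [0, 0, 0, 0]
The echelon form has 3 nonzero rows, and every pivot lies in the first 3 columns, so rank(M) = rank([M|b]) = 3.
The system is consistent.
rank = 3 = number of unknowns, so the solution is unique.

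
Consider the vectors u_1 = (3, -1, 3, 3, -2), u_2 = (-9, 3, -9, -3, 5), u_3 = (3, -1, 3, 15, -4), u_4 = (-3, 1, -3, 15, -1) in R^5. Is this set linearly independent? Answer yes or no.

Form the matrix with these vectors as rows and row reduce.
R2 ← R2 + (3)·R1: [0, 0, 0, 6, -1]
R3 ← R3 − R1: [0, 0, 0, 12, -2]
R4 ← R4 + R1: [0, 0, 0, 18, -3]
R3 ← R3 − (2)·R2: [0, 0, 0, 0, 0]
R4 ← R4 − (3)·R2: [0, 0, 0, 0, 0]
2 nonzero rows, so the 4 vectors span a space of dimension 2.
Since 2 < 4, the vectors are linearly dependent.

no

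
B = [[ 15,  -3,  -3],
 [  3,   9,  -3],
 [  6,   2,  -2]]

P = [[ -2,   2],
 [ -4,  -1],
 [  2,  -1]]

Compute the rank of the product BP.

2

First compute BP:
[[-24,  36],
 [-48,   0],
 [-24,  12]]
Now row reduce the product.
R2 ← R2 − (2)·R1: [0, -72]
R3 ← R3 − R1: [0, -24]
R3 ← R3 − (1/3)·R2: [0, 0]
2 nonzero rows, so rank(BP) = 2.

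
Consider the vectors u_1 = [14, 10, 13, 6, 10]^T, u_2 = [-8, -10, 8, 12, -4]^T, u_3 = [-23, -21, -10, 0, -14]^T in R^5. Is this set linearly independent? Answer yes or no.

Form the matrix with these vectors as rows and row reduce.
R2 ← R2 + (4/7)·R1: [0, -30/7, 108/7, 108/7, 12/7]
R3 ← R3 + (23/14)·R1: [0, -32/7, 159/14, 69/7, 17/7]
R3 ← R3 − (16/15)·R2: [0, 0, -51/10, -33/5, 3/5]
3 nonzero rows, so the 3 vectors span a space of dimension 3.
Since 3 = 3, the vectors are linearly independent.

yes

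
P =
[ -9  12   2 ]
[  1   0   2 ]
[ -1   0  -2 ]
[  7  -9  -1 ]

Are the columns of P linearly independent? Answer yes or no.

Row reduce P to echelon form.
R2 ← R2 + (1/9)·R1: [0, 4/3, 20/9]
R3 ← R3 − (1/9)·R1: [0, -4/3, -20/9]
R4 ← R4 + (7/9)·R1: [0, 1/3, 5/9]
R3 ← R3 + R2: [0, 0, 0]
R4 ← R4 − (1/4)·R2: [0, 0, 0]
2 pivots among 3 columns.
Only 2 < 3 pivot columns, so the columns are linearly dependent.

no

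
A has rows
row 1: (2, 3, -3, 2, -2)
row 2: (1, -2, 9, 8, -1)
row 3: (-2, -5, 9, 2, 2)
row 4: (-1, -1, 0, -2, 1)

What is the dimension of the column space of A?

2

Row reduce to echelon form.
R2 ← R2 − (1/2)·R1: [0, -7/2, 21/2, 7, 0]
R3 ← R3 + R1: [0, -2, 6, 4, 0]
R4 ← R4 + (1/2)·R1: [0, 1/2, -3/2, -1, 0]
R3 ← R3 − (4/7)·R2: [0, 0, 0, 0, 0]
R4 ← R4 + (1/7)·R2: [0, 0, 0, 0, 0]
Echelon form has 2 nonzero rows, so rank(A) = 2.
The column space has dimension equal to the rank: 2.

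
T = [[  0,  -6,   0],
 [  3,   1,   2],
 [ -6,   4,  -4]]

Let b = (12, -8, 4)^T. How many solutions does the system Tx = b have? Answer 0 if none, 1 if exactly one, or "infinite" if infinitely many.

Row reduce the augmented matrix [T | b].
Swap R1 ↔ R2
R3 ← R3 + (2)·R1: [0, 6, 0, -12]
R3 ← R3 + R2: [0, 0, 0, 0]
The echelon form has 2 nonzero rows, and every pivot lies in the first 3 columns, so rank(T) = rank([T|b]) = 2.
The system is consistent.
rank = 2 < 3 unknowns, so there are infinitely many solutions.

infinite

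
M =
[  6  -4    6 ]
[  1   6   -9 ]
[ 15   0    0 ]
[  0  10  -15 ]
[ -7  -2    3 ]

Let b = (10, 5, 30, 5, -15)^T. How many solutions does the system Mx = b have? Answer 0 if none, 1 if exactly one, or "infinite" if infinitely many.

infinite

Row reduce the augmented matrix [M | b].
R2 ← R2 − (1/6)·R1: [0, 20/3, -10, 10/3]
R3 ← R3 − (5/2)·R1: [0, 10, -15, 5]
R5 ← R5 + (7/6)·R1: [0, -20/3, 10, -10/3]
R3 ← R3 − (3/2)·R2: [0, 0, 0, 0]
R4 ← R4 − (3/2)·R2: [0, 0, 0, 0]
R5 ← R5 + R2: [0, 0, 0, 0]
The echelon form has 2 nonzero rows, and every pivot lies in the first 3 columns, so rank(M) = rank([M|b]) = 2.
The system is consistent.
rank = 2 < 3 unknowns, so there are infinitely many solutions.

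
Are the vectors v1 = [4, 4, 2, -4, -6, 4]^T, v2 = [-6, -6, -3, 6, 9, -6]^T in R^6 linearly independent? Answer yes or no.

Form the matrix with these vectors as rows and row reduce.
R2 ← R2 + (3/2)·R1: [0, 0, 0, 0, 0, 0]
1 nonzero row, so the 2 vectors span a space of dimension 1.
Since 1 < 2, the vectors are linearly dependent.

no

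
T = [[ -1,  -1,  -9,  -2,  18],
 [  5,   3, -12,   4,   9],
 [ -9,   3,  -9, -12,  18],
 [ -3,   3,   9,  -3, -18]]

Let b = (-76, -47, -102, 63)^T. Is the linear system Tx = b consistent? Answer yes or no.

Row reduce the augmented matrix [T | b].
R2 ← R2 + (5)·R1: [0, -2, -57, -6, 99, -427]
R3 ← R3 − (9)·R1: [0, 12, 72, 6, -144, 582]
R4 ← R4 − (3)·R1: [0, 6, 36, 3, -72, 291]
R3 ← R3 + (6)·R2: [0, 0, -270, -30, 450, -1980]
R4 ← R4 + (3)·R2: [0, 0, -135, -15, 225, -990]
R4 ← R4 − (1/2)·R3: [0, 0, 0, 0, 0, 0]
The echelon form has 3 nonzero rows, and every pivot lies in the first 5 columns, so rank(T) = rank([T|b]) = 3.
The system is consistent.

yes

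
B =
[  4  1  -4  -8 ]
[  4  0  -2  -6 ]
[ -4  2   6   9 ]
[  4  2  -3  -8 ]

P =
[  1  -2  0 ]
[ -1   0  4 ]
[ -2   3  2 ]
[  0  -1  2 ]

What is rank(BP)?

2

First compute BP:
[[ 11, -12, -20],
 [  8,  -8, -16],
 [-18,  17,  38],
 [  8,  -9, -14]]
Now row reduce the product.
R2 ← R2 − (8/11)·R1: [0, 8/11, -16/11]
R3 ← R3 + (18/11)·R1: [0, -29/11, 58/11]
R4 ← R4 − (8/11)·R1: [0, -3/11, 6/11]
R3 ← R3 + (29/8)·R2: [0, 0, 0]
R4 ← R4 + (3/8)·R2: [0, 0, 0]
2 nonzero rows, so rank(BP) = 2.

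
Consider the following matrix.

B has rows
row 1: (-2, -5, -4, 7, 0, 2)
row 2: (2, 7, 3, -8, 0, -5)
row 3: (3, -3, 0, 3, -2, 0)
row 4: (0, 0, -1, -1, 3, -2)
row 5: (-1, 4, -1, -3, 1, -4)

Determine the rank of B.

4

Row reduce to echelon form.
R2 ← R2 + R1: [0, 2, -1, -1, 0, -3]
R3 ← R3 + (3/2)·R1: [0, -21/2, -6, 27/2, -2, 3]
R5 ← R5 − (1/2)·R1: [0, 13/2, 1, -13/2, 1, -5]
R3 ← R3 + (21/4)·R2: [0, 0, -45/4, 33/4, -2, -51/4]
R5 ← R5 − (13/4)·R2: [0, 0, 17/4, -13/4, 1, 19/4]
R4 ← R4 − (4/45)·R3: [0, 0, 0, -26/15, 143/45, -13/15]
R5 ← R5 + (17/45)·R3: [0, 0, 0, -2/15, 11/45, -1/15]
R5 ← R5 − (1/13)·R4: [0, 0, 0, 0, 0, 0]
Echelon form has 4 nonzero rows, so rank(B) = 4.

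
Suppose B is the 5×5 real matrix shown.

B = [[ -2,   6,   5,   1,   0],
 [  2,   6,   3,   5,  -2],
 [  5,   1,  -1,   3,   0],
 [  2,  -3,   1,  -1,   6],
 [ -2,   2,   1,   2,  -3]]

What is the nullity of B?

1

Row reduce to echelon form.
R2 ← R2 + R1: [0, 12, 8, 6, -2]
R3 ← R3 + (5/2)·R1: [0, 16, 23/2, 11/2, 0]
R4 ← R4 + R1: [0, 3, 6, 0, 6]
R5 ← R5 − R1: [0, -4, -4, 1, -3]
R3 ← R3 − (4/3)·R2: [0, 0, 5/6, -5/2, 8/3]
R4 ← R4 − (1/4)·R2: [0, 0, 4, -3/2, 13/2]
R5 ← R5 + (1/3)·R2: [0, 0, -4/3, 3, -11/3]
R4 ← R4 − (24/5)·R3: [0, 0, 0, 21/2, -63/10]
R5 ← R5 + (8/5)·R3: [0, 0, 0, -1, 3/5]
R5 ← R5 + (2/21)·R4: [0, 0, 0, 0, 0]
4 nonzero rows, so rank(B) = 4.
B has 5 columns; by rank–nullity, nullity = 5 − 4 = 1.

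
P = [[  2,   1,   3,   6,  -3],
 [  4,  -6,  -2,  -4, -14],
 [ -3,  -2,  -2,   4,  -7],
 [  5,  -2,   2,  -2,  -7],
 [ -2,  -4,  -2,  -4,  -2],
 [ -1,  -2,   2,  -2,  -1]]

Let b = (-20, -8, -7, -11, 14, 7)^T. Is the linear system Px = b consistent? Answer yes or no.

Row reduce the augmented matrix [P | b].
R2 ← R2 − (2)·R1: [0, -8, -8, -16, -8, 32]
R3 ← R3 + (3/2)·R1: [0, -1/2, 5/2, 13, -23/2, -37]
R4 ← R4 − (5/2)·R1: [0, -9/2, -11/2, -17, 1/2, 39]
R5 ← R5 + R1: [0, -3, 1, 2, -5, -6]
R6 ← R6 + (1/2)·R1: [0, -3/2, 7/2, 1, -5/2, -3]
R3 ← R3 − (1/16)·R2: [0, 0, 3, 14, -11, -39]
R4 ← R4 − (9/16)·R2: [0, 0, -1, -8, 5, 21]
R5 ← R5 − (3/8)·R2: [0, 0, 4, 8, -2, -18]
R6 ← R6 − (3/16)·R2: [0, 0, 5, 4, -1, -9]
R4 ← R4 + (1/3)·R3: [0, 0, 0, -10/3, 4/3, 8]
R5 ← R5 − (4/3)·R3: [0, 0, 0, -32/3, 38/3, 34]
R6 ← R6 − (5/3)·R3: [0, 0, 0, -58/3, 52/3, 56]
R5 ← R5 − (16/5)·R4: [0, 0, 0, 0, 42/5, 42/5]
R6 ← R6 − (29/5)·R4: [0, 0, 0, 0, 48/5, 48/5]
R6 ← R6 − (8/7)·R5: [0, 0, 0, 0, 0, 0]
The echelon form has 5 nonzero rows, and every pivot lies in the first 5 columns, so rank(P) = rank([P|b]) = 5.
The system is consistent.

yes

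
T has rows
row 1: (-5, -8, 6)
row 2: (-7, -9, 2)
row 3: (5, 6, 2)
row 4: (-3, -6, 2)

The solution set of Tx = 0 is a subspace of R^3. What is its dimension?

Row reduce to echelon form.
R2 ← R2 − (7/5)·R1: [0, 11/5, -32/5]
R3 ← R3 + R1: [0, -2, 8]
R4 ← R4 − (3/5)·R1: [0, -6/5, -8/5]
R3 ← R3 + (10/11)·R2: [0, 0, 24/11]
R4 ← R4 + (6/11)·R2: [0, 0, -56/11]
R4 ← R4 + (7/3)·R3: [0, 0, 0]
3 nonzero rows, so rank(T) = 3.
T has 3 columns; by rank–nullity, nullity = 3 − 3 = 0.

0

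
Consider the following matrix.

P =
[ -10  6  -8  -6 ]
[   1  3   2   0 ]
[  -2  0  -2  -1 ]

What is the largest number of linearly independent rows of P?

Row reduce to echelon form.
R2 ← R2 + (1/10)·R1: [0, 18/5, 6/5, -3/5]
R3 ← R3 − (1/5)·R1: [0, -6/5, -2/5, 1/5]
R3 ← R3 + (1/3)·R2: [0, 0, 0, 0]
Echelon form has 2 nonzero rows, so rank(P) = 2.
The rank gives the maximum number of linearly independent rows: 2.

2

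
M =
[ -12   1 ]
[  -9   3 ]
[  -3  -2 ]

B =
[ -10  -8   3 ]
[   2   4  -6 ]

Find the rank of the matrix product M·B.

2

First compute MB:
[[122, 100, -42],
 [ 96,  84, -45],
 [ 26,  16,   3]]
Now row reduce the product.
R2 ← R2 − (48/61)·R1: [0, 324/61, -729/61]
R3 ← R3 − (13/61)·R1: [0, -324/61, 729/61]
R3 ← R3 + R2: [0, 0, 0]
2 nonzero rows, so rank(MB) = 2.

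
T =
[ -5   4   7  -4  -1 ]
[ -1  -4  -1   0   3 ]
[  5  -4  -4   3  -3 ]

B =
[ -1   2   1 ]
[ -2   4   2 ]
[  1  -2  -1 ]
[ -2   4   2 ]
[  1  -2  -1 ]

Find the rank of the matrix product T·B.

1

First compute TB:
[[ 11, -22, -11],
 [ 11, -22, -11],
 [-10,  20,  10]]
Now row reduce the product.
R2 ← R2 − R1: [0, 0, 0]
R3 ← R3 + (10/11)·R1: [0, 0, 0]
1 nonzero row, so rank(TB) = 1.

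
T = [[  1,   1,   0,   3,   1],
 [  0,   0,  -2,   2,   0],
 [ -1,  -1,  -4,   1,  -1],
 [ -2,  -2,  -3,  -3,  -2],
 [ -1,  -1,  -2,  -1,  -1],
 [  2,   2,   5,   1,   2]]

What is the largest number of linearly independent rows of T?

Row reduce to echelon form.
R3 ← R3 + R1: [0, 0, -4, 4, 0]
R4 ← R4 + (2)·R1: [0, 0, -3, 3, 0]
R5 ← R5 + R1: [0, 0, -2, 2, 0]
R6 ← R6 − (2)·R1: [0, 0, 5, -5, 0]
R3 ← R3 − (2)·R2: [0, 0, 0, 0, 0]
R4 ← R4 − (3/2)·R2: [0, 0, 0, 0, 0]
R5 ← R5 − R2: [0, 0, 0, 0, 0]
R6 ← R6 + (5/2)·R2: [0, 0, 0, 0, 0]
Echelon form has 2 nonzero rows, so rank(T) = 2.
The rank gives the maximum number of linearly independent rows: 2.

2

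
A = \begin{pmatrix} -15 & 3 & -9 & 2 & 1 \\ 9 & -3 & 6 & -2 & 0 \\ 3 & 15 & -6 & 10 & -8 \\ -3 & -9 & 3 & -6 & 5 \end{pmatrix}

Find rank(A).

2

Row reduce to echelon form.
R2 ← R2 + (3/5)·R1: [0, -6/5, 3/5, -4/5, 3/5]
R3 ← R3 + (1/5)·R1: [0, 78/5, -39/5, 52/5, -39/5]
R4 ← R4 − (1/5)·R1: [0, -48/5, 24/5, -32/5, 24/5]
R3 ← R3 + (13)·R2: [0, 0, 0, 0, 0]
R4 ← R4 − (8)·R2: [0, 0, 0, 0, 0]
Echelon form has 2 nonzero rows, so rank(A) = 2.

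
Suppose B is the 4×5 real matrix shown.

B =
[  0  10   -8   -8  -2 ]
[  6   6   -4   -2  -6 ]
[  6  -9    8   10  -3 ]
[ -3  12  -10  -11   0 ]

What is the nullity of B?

Row reduce to echelon form.
Swap R1 ↔ R2
R3 ← R3 − R1: [0, -15, 12, 12, 3]
R4 ← R4 + (1/2)·R1: [0, 15, -12, -12, -3]
R3 ← R3 + (3/2)·R2: [0, 0, 0, 0, 0]
R4 ← R4 − (3/2)·R2: [0, 0, 0, 0, 0]
2 nonzero rows, so rank(B) = 2.
B has 5 columns; by rank–nullity, nullity = 5 − 2 = 3.

3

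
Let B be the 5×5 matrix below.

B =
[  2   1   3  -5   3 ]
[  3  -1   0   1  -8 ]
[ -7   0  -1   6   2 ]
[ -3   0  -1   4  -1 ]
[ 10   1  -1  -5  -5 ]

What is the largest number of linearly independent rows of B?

Row reduce to echelon form.
R2 ← R2 − (3/2)·R1: [0, -5/2, -9/2, 17/2, -25/2]
R3 ← R3 + (7/2)·R1: [0, 7/2, 19/2, -23/2, 25/2]
R4 ← R4 + (3/2)·R1: [0, 3/2, 7/2, -7/2, 7/2]
R5 ← R5 − (5)·R1: [0, -4, -16, 20, -20]
R3 ← R3 + (7/5)·R2: [0, 0, 16/5, 2/5, -5]
R4 ← R4 + (3/5)·R2: [0, 0, 4/5, 8/5, -4]
R5 ← R5 − (8/5)·R2: [0, 0, -44/5, 32/5, 0]
R4 ← R4 − (1/4)·R3: [0, 0, 0, 3/2, -11/4]
R5 ← R5 + (11/4)·R3: [0, 0, 0, 15/2, -55/4]
R5 ← R5 − (5)·R4: [0, 0, 0, 0, 0]
Echelon form has 4 nonzero rows, so rank(B) = 4.
The rank gives the maximum number of linearly independent rows: 4.

4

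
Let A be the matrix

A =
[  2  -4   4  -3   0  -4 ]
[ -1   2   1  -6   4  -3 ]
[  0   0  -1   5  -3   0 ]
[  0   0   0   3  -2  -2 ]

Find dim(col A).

Row reduce to echelon form.
R2 ← R2 + (1/2)·R1: [0, 0, 3, -15/2, 4, -5]
R3 ← R3 + (1/3)·R2: [0, 0, 0, 5/2, -5/3, -5/3]
R4 ← R4 − (6/5)·R3: [0, 0, 0, 0, 0, 0]
Echelon form has 3 nonzero rows, so rank(A) = 3.
The column space has dimension equal to the rank: 3.

3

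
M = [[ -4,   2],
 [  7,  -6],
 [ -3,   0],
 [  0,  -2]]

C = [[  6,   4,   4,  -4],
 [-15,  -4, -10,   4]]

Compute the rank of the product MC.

First compute MC:
[[-54, -24, -36,  24],
 [132,  52,  88, -52],
 [-18, -12, -12,  12],
 [ 30,   8,  20,  -8]]
Now row reduce the product.
R2 ← R2 + (22/9)·R1: [0, -20/3, 0, 20/3]
R3 ← R3 − (1/3)·R1: [0, -4, 0, 4]
R4 ← R4 + (5/9)·R1: [0, -16/3, 0, 16/3]
R3 ← R3 − (3/5)·R2: [0, 0, 0, 0]
R4 ← R4 − (4/5)·R2: [0, 0, 0, 0]
2 nonzero rows, so rank(MC) = 2.

2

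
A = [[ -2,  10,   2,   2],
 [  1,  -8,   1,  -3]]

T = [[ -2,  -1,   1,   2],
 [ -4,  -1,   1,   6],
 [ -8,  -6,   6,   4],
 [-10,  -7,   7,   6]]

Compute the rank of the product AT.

2

First compute AT:
[[-72, -34,  34,  76],
 [ 52,  22, -22, -60]]
Now row reduce the product.
R2 ← R2 + (13/18)·R1: [0, -23/9, 23/9, -46/9]
2 nonzero rows, so rank(AT) = 2.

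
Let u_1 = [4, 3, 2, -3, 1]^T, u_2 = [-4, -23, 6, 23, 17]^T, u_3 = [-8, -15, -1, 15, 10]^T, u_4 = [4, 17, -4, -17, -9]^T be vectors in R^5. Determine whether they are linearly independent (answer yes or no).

no

Form the matrix with these vectors as rows and row reduce.
R2 ← R2 + R1: [0, -20, 8, 20, 18]
R3 ← R3 + (2)·R1: [0, -9, 3, 9, 12]
R4 ← R4 − R1: [0, 14, -6, -14, -10]
R3 ← R3 − (9/20)·R2: [0, 0, -3/5, 0, 39/10]
R4 ← R4 + (7/10)·R2: [0, 0, -2/5, 0, 13/5]
R4 ← R4 − (2/3)·R3: [0, 0, 0, 0, 0]
3 nonzero rows, so the 4 vectors span a space of dimension 3.
Since 3 < 4, the vectors are linearly dependent.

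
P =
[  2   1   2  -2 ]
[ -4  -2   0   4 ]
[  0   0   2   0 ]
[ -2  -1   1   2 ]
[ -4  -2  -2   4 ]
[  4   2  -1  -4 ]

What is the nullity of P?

Row reduce to echelon form.
R2 ← R2 + (2)·R1: [0, 0, 4, 0]
R4 ← R4 + R1: [0, 0, 3, 0]
R5 ← R5 + (2)·R1: [0, 0, 2, 0]
R6 ← R6 − (2)·R1: [0, 0, -5, 0]
R3 ← R3 − (1/2)·R2: [0, 0, 0, 0]
R4 ← R4 − (3/4)·R2: [0, 0, 0, 0]
R5 ← R5 − (1/2)·R2: [0, 0, 0, 0]
R6 ← R6 + (5/4)·R2: [0, 0, 0, 0]
2 nonzero rows, so rank(P) = 2.
P has 4 columns; by rank–nullity, nullity = 4 − 2 = 2.

2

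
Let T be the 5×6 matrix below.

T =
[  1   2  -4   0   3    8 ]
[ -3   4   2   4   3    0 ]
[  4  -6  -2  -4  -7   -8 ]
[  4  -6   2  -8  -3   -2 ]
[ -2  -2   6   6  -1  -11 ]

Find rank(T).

Row reduce to echelon form.
R2 ← R2 + (3)·R1: [0, 10, -10, 4, 12, 24]
R3 ← R3 − (4)·R1: [0, -14, 14, -4, -19, -40]
R4 ← R4 − (4)·R1: [0, -14, 18, -8, -15, -34]
R5 ← R5 + (2)·R1: [0, 2, -2, 6, 5, 5]
R3 ← R3 + (7/5)·R2: [0, 0, 0, 8/5, -11/5, -32/5]
R4 ← R4 + (7/5)·R2: [0, 0, 4, -12/5, 9/5, -2/5]
R5 ← R5 − (1/5)·R2: [0, 0, 0, 26/5, 13/5, 1/5]
Swap R3 ↔ R4
R5 ← R5 − (13/4)·R4: [0, 0, 0, 0, 39/4, 21]
Echelon form has 5 nonzero rows, so rank(T) = 5.

5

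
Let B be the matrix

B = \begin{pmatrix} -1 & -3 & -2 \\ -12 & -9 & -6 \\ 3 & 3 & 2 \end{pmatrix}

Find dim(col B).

2

Row reduce to echelon form.
R2 ← R2 − (12)·R1: [0, 27, 18]
R3 ← R3 + (3)·R1: [0, -6, -4]
R3 ← R3 + (2/9)·R2: [0, 0, 0]
Echelon form has 2 nonzero rows, so rank(B) = 2.
The column space has dimension equal to the rank: 2.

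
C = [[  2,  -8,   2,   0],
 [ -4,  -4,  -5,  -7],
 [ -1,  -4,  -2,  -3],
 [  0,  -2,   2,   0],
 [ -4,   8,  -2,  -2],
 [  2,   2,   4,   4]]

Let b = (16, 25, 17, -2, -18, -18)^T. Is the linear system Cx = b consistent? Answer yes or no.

Row reduce the augmented matrix [C | b].
R2 ← R2 + (2)·R1: [0, -20, -1, -7, 57]
R3 ← R3 + (1/2)·R1: [0, -8, -1, -3, 25]
R5 ← R5 + (2)·R1: [0, -8, 2, -2, 14]
R6 ← R6 − R1: [0, 10, 2, 4, -34]
R3 ← R3 − (2/5)·R2: [0, 0, -3/5, -1/5, 11/5]
R4 ← R4 − (1/10)·R2: [0, 0, 21/10, 7/10, -77/10]
R5 ← R5 − (2/5)·R2: [0, 0, 12/5, 4/5, -44/5]
R6 ← R6 + (1/2)·R2: [0, 0, 3/2, 1/2, -11/2]
R4 ← R4 + (7/2)·R3: [0, 0, 0, 0, 0]
R5 ← R5 + (4)·R3: [0, 0, 0, 0, 0]
R6 ← R6 + (5/2)·R3: [0, 0, 0, 0, 0]
The echelon form has 3 nonzero rows, and every pivot lies in the first 4 columns, so rank(C) = rank([C|b]) = 3.
The system is consistent.

yes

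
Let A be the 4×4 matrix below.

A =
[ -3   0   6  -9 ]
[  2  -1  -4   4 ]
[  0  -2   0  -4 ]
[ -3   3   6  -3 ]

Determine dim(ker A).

Row reduce to echelon form.
R2 ← R2 + (2/3)·R1: [0, -1, 0, -2]
R4 ← R4 − R1: [0, 3, 0, 6]
R3 ← R3 − (2)·R2: [0, 0, 0, 0]
R4 ← R4 + (3)·R2: [0, 0, 0, 0]
2 nonzero rows, so rank(A) = 2.
A has 4 columns; by rank–nullity, nullity = 4 − 2 = 2.

2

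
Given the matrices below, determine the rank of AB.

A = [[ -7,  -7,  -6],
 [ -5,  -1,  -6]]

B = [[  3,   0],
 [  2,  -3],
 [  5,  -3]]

First compute AB:
[[-65,  39],
 [-47,  21]]
Now row reduce the product.
R2 ← R2 − (47/65)·R1: [0, -36/5]
2 nonzero rows, so rank(AB) = 2.

2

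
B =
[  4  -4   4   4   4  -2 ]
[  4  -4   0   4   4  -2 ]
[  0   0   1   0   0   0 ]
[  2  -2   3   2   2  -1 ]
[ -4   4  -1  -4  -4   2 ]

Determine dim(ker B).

Row reduce to echelon form.
R2 ← R2 − R1: [0, 0, -4, 0, 0, 0]
R4 ← R4 − (1/2)·R1: [0, 0, 1, 0, 0, 0]
R5 ← R5 + R1: [0, 0, 3, 0, 0, 0]
R3 ← R3 + (1/4)·R2: [0, 0, 0, 0, 0, 0]
R4 ← R4 + (1/4)·R2: [0, 0, 0, 0, 0, 0]
R5 ← R5 + (3/4)·R2: [0, 0, 0, 0, 0, 0]
2 nonzero rows, so rank(B) = 2.
B has 6 columns; by rank–nullity, nullity = 6 − 2 = 4.

4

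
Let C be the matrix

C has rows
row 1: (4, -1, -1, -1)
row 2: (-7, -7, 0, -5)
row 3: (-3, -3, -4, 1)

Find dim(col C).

Row reduce to echelon form.
R2 ← R2 + (7/4)·R1: [0, -35/4, -7/4, -27/4]
R3 ← R3 + (3/4)·R1: [0, -15/4, -19/4, 1/4]
R3 ← R3 − (3/7)·R2: [0, 0, -4, 22/7]
Echelon form has 3 nonzero rows, so rank(C) = 3.
The column space has dimension equal to the rank: 3.

3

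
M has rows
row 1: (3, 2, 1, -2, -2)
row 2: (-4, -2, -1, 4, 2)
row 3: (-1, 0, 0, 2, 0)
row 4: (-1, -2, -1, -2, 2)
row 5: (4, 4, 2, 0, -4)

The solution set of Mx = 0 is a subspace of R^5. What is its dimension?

3

Row reduce to echelon form.
R2 ← R2 + (4/3)·R1: [0, 2/3, 1/3, 4/3, -2/3]
R3 ← R3 + (1/3)·R1: [0, 2/3, 1/3, 4/3, -2/3]
R4 ← R4 + (1/3)·R1: [0, -4/3, -2/3, -8/3, 4/3]
R5 ← R5 − (4/3)·R1: [0, 4/3, 2/3, 8/3, -4/3]
R3 ← R3 − R2: [0, 0, 0, 0, 0]
R4 ← R4 + (2)·R2: [0, 0, 0, 0, 0]
R5 ← R5 − (2)·R2: [0, 0, 0, 0, 0]
2 nonzero rows, so rank(M) = 2.
M has 5 columns; by rank–nullity, nullity = 5 − 2 = 3.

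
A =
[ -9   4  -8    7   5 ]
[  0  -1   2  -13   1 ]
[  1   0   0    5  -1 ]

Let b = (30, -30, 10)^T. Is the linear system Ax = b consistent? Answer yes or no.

yes

Row reduce the augmented matrix [A | b].
R3 ← R3 + (1/9)·R1: [0, 4/9, -8/9, 52/9, -4/9, 40/3]
R3 ← R3 + (4/9)·R2: [0, 0, 0, 0, 0, 0]
The echelon form has 2 nonzero rows, and every pivot lies in the first 5 columns, so rank(A) = rank([A|b]) = 2.
The system is consistent.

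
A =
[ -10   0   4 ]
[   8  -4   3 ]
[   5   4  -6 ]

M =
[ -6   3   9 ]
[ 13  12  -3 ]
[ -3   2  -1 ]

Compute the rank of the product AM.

3

First compute AM:
[[ 48, -22, -94],
 [-109, -18,  81],
 [ 40,  51,  39]]
Now row reduce the product.
R2 ← R2 + (109/48)·R1: [0, -1631/24, -3179/24]
R3 ← R3 − (5/6)·R1: [0, 208/3, 352/3]
R3 ← R3 + (1664/1631)·R2: [0, 0, -29040/1631]
3 nonzero rows, so rank(AM) = 3.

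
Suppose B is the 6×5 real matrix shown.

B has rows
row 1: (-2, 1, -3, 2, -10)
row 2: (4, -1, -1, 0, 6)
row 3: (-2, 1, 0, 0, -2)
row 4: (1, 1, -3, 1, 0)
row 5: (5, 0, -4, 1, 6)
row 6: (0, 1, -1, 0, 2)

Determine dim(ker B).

Row reduce to echelon form.
R2 ← R2 + (2)·R1: [0, 1, -7, 4, -14]
R3 ← R3 − R1: [0, 0, 3, -2, 8]
R4 ← R4 + (1/2)·R1: [0, 3/2, -9/2, 2, -5]
R5 ← R5 + (5/2)·R1: [0, 5/2, -23/2, 6, -19]
R4 ← R4 − (3/2)·R2: [0, 0, 6, -4, 16]
R5 ← R5 − (5/2)·R2: [0, 0, 6, -4, 16]
R6 ← R6 − R2: [0, 0, 6, -4, 16]
R4 ← R4 − (2)·R3: [0, 0, 0, 0, 0]
R5 ← R5 − (2)·R3: [0, 0, 0, 0, 0]
R6 ← R6 − (2)·R3: [0, 0, 0, 0, 0]
3 nonzero rows, so rank(B) = 3.
B has 5 columns; by rank–nullity, nullity = 5 − 3 = 2.

2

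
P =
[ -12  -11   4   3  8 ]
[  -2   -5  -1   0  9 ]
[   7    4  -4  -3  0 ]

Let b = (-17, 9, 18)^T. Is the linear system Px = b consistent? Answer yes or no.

yes

Row reduce the augmented matrix [P | b].
R2 ← R2 − (1/6)·R1: [0, -19/6, -5/3, -1/2, 23/3, 71/6]
R3 ← R3 + (7/12)·R1: [0, -29/12, -5/3, -5/4, 14/3, 97/12]
R3 ← R3 − (29/38)·R2: [0, 0, -15/38, -33/38, -45/38, -18/19]
The echelon form has 3 nonzero rows, and every pivot lies in the first 5 columns, so rank(P) = rank([P|b]) = 3.
The system is consistent.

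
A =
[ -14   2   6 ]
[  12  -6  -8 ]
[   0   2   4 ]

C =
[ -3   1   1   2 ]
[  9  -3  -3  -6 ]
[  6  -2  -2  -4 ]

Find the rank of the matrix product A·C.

1

First compute AC:
[[ 96, -32, -32, -64],
 [-138,  46,  46,  92],
 [ 42, -14, -14, -28]]
Now row reduce the product.
R2 ← R2 + (23/16)·R1: [0, 0, 0, 0]
R3 ← R3 − (7/16)·R1: [0, 0, 0, 0]
1 nonzero row, so rank(AC) = 1.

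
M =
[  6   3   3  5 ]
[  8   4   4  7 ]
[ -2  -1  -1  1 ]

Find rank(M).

Row reduce to echelon form.
R2 ← R2 − (4/3)·R1: [0, 0, 0, 1/3]
R3 ← R3 + (1/3)·R1: [0, 0, 0, 8/3]
R3 ← R3 − (8)·R2: [0, 0, 0, 0]
Echelon form has 2 nonzero rows, so rank(M) = 2.

2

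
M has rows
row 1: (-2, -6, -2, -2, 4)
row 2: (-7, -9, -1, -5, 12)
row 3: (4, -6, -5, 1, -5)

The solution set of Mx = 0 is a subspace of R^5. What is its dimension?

3

Row reduce to echelon form.
R2 ← R2 − (7/2)·R1: [0, 12, 6, 2, -2]
R3 ← R3 + (2)·R1: [0, -18, -9, -3, 3]
R3 ← R3 + (3/2)·R2: [0, 0, 0, 0, 0]
2 nonzero rows, so rank(M) = 2.
M has 5 columns; by rank–nullity, nullity = 5 − 2 = 3.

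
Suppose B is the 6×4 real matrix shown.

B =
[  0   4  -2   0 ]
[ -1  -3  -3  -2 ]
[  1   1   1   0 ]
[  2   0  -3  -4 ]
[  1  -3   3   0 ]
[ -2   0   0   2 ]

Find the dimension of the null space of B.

1

Row reduce to echelon form.
Swap R1 ↔ R2
R3 ← R3 + R1: [0, -2, -2, -2]
R4 ← R4 + (2)·R1: [0, -6, -9, -8]
R5 ← R5 + R1: [0, -6, 0, -2]
R6 ← R6 − (2)·R1: [0, 6, 6, 6]
R3 ← R3 + (1/2)·R2: [0, 0, -3, -2]
R4 ← R4 + (3/2)·R2: [0, 0, -12, -8]
R5 ← R5 + (3/2)·R2: [0, 0, -3, -2]
R6 ← R6 − (3/2)·R2: [0, 0, 9, 6]
R4 ← R4 − (4)·R3: [0, 0, 0, 0]
R5 ← R5 − R3: [0, 0, 0, 0]
R6 ← R6 + (3)·R3: [0, 0, 0, 0]
3 nonzero rows, so rank(B) = 3.
B has 4 columns; by rank–nullity, nullity = 4 − 3 = 1.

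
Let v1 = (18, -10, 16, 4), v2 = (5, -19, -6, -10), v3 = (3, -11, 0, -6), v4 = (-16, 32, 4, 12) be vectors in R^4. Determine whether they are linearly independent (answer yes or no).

no

Form the matrix with these vectors as rows and row reduce.
R2 ← R2 − (5/18)·R1: [0, -146/9, -94/9, -100/9]
R3 ← R3 − (1/6)·R1: [0, -28/3, -8/3, -20/3]
R4 ← R4 + (8/9)·R1: [0, 208/9, 164/9, 140/9]
R3 ← R3 − (42/73)·R2: [0, 0, 244/73, -20/73]
R4 ← R4 + (104/73)·R2: [0, 0, 244/73, -20/73]
R4 ← R4 − R3: [0, 0, 0, 0]
3 nonzero rows, so the 4 vectors span a space of dimension 3.
Since 3 < 4, the vectors are linearly dependent.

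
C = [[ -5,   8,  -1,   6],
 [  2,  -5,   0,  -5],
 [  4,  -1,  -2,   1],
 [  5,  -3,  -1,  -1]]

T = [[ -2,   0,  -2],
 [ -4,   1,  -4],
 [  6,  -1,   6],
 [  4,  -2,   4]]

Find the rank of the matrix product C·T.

First compute CT:
[[ -4,  -3,  -4],
 [ -4,   5,  -4],
 [-12,  -1, -12],
 [ -8,   0,  -8]]
Now row reduce the product.
R2 ← R2 − R1: [0, 8, 0]
R3 ← R3 − (3)·R1: [0, 8, 0]
R4 ← R4 − (2)·R1: [0, 6, 0]
R3 ← R3 − R2: [0, 0, 0]
R4 ← R4 − (3/4)·R2: [0, 0, 0]
2 nonzero rows, so rank(CT) = 2.

2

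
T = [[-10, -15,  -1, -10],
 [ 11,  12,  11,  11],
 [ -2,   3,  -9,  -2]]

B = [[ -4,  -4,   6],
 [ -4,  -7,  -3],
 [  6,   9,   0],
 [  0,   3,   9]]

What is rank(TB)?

First compute TB:
[[ 94, 106, -105],
 [-26,   4, 129],
 [-58, -100, -39]]
Now row reduce the product.
R2 ← R2 + (13/47)·R1: [0, 1566/47, 4698/47]
R3 ← R3 + (29/47)·R1: [0, -1626/47, -4878/47]
R3 ← R3 + (271/261)·R2: [0, 0, 0]
2 nonzero rows, so rank(TB) = 2.

2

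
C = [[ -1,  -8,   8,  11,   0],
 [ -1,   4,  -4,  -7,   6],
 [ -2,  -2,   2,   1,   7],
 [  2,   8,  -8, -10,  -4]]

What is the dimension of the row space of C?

2

Row reduce to echelon form.
R2 ← R2 − R1: [0, 12, -12, -18, 6]
R3 ← R3 − (2)·R1: [0, 14, -14, -21, 7]
R4 ← R4 + (2)·R1: [0, -8, 8, 12, -4]
R3 ← R3 − (7/6)·R2: [0, 0, 0, 0, 0]
R4 ← R4 + (2/3)·R2: [0, 0, 0, 0, 0]
Echelon form has 2 nonzero rows, so rank(C) = 2.
The row space has dimension equal to the rank: 2.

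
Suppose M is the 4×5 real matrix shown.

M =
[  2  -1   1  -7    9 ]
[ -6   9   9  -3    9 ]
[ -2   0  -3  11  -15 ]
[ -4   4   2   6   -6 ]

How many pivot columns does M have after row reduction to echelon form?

Row reduce to echelon form.
R2 ← R2 + (3)·R1: [0, 6, 12, -24, 36]
R3 ← R3 + R1: [0, -1, -2, 4, -6]
R4 ← R4 + (2)·R1: [0, 2, 4, -8, 12]
R3 ← R3 + (1/6)·R2: [0, 0, 0, 0, 0]
R4 ← R4 − (1/3)·R2: [0, 0, 0, 0, 0]
Echelon form has 2 nonzero rows, so rank(M) = 2.
Each nonzero row contributes one pivot column: 2 pivot columns.

2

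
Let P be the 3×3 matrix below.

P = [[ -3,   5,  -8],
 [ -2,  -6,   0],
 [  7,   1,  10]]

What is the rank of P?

3

Row reduce to echelon form.
R2 ← R2 − (2/3)·R1: [0, -28/3, 16/3]
R3 ← R3 + (7/3)·R1: [0, 38/3, -26/3]
R3 ← R3 + (19/14)·R2: [0, 0, -10/7]
Echelon form has 3 nonzero rows, so rank(P) = 3.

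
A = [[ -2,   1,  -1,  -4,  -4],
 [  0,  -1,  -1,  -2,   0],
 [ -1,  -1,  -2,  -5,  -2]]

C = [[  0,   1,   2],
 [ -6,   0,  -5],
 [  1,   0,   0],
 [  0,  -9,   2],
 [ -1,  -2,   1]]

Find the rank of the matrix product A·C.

First compute AC:
[[ -3,  42, -21],
 [  5,  18,   1],
 [  6,  48,  -9]]
Now row reduce the product.
R2 ← R2 + (5/3)·R1: [0, 88, -34]
R3 ← R3 + (2)·R1: [0, 132, -51]
R3 ← R3 − (3/2)·R2: [0, 0, 0]
2 nonzero rows, so rank(AC) = 2.

2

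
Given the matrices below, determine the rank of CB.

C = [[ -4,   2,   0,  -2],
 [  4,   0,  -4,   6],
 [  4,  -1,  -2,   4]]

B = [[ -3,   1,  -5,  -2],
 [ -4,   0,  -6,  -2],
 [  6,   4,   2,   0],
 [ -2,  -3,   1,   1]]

2

First compute CB:
[[  8,   2,   6,   2],
 [-48, -30, -22,  -2],
 [-28, -16, -14,  -2]]
Now row reduce the product.
R2 ← R2 + (6)·R1: [0, -18, 14, 10]
R3 ← R3 + (7/2)·R1: [0, -9, 7, 5]
R3 ← R3 − (1/2)·R2: [0, 0, 0, 0]
2 nonzero rows, so rank(CB) = 2.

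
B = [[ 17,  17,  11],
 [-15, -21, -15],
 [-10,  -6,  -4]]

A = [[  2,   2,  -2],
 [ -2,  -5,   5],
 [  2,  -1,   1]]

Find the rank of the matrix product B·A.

2

First compute BA:
[[ 22, -62,  62],
 [-18,  90, -90],
 [-16,  14, -14]]
Now row reduce the product.
R2 ← R2 + (9/11)·R1: [0, 432/11, -432/11]
R3 ← R3 + (8/11)·R1: [0, -342/11, 342/11]
R3 ← R3 + (19/24)·R2: [0, 0, 0]
2 nonzero rows, so rank(BA) = 2.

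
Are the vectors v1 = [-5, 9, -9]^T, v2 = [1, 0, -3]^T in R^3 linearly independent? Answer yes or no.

yes

Form the matrix with these vectors as rows and row reduce.
R2 ← R2 + (1/5)·R1: [0, 9/5, -24/5]
2 nonzero rows, so the 2 vectors span a space of dimension 2.
Since 2 = 2, the vectors are linearly independent.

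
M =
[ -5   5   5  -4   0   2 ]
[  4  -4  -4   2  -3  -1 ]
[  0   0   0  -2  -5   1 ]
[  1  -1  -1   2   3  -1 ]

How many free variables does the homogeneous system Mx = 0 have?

4

Row reduce to echelon form.
R2 ← R2 + (4/5)·R1: [0, 0, 0, -6/5, -3, 3/5]
R4 ← R4 + (1/5)·R1: [0, 0, 0, 6/5, 3, -3/5]
R3 ← R3 − (5/3)·R2: [0, 0, 0, 0, 0, 0]
R4 ← R4 + R2: [0, 0, 0, 0, 0, 0]
2 nonzero rows, so rank(M) = 2.
M has 6 columns; by rank–nullity, nullity = 6 − 2 = 4.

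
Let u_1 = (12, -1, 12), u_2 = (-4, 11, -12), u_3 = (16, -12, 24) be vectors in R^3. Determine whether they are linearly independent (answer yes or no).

no

Form the matrix with these vectors as rows and row reduce.
R2 ← R2 + (1/3)·R1: [0, 32/3, -8]
R3 ← R3 − (4/3)·R1: [0, -32/3, 8]
R3 ← R3 + R2: [0, 0, 0]
2 nonzero rows, so the 3 vectors span a space of dimension 2.
Since 2 < 3, the vectors are linearly dependent.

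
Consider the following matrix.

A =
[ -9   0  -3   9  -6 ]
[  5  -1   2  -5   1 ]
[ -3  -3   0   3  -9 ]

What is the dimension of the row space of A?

Row reduce to echelon form.
R2 ← R2 + (5/9)·R1: [0, -1, 1/3, 0, -7/3]
R3 ← R3 − (1/3)·R1: [0, -3, 1, 0, -7]
R3 ← R3 − (3)·R2: [0, 0, 0, 0, 0]
Echelon form has 2 nonzero rows, so rank(A) = 2.
The row space has dimension equal to the rank: 2.

2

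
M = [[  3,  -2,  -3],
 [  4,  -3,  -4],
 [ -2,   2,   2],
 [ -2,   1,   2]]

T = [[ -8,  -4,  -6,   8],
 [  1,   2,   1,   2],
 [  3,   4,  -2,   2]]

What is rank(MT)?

2

First compute MT:
[[-35, -28, -14,  14],
 [-47, -38, -19,  18],
 [ 24,  20,  10,  -8],
 [ 23,  18,   9, -10]]
Now row reduce the product.
R2 ← R2 − (47/35)·R1: [0, -2/5, -1/5, -4/5]
R3 ← R3 + (24/35)·R1: [0, 4/5, 2/5, 8/5]
R4 ← R4 + (23/35)·R1: [0, -2/5, -1/5, -4/5]
R3 ← R3 + (2)·R2: [0, 0, 0, 0]
R4 ← R4 − R2: [0, 0, 0, 0]
2 nonzero rows, so rank(MT) = 2.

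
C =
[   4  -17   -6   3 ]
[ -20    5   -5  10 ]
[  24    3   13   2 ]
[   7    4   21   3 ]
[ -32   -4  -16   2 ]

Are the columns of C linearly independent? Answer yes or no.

Row reduce C to echelon form.
R2 ← R2 + (5)·R1: [0, -80, -35, 25]
R3 ← R3 − (6)·R1: [0, 105, 49, -16]
R4 ← R4 − (7/4)·R1: [0, 135/4, 63/2, -9/4]
R5 ← R5 + (8)·R1: [0, -140, -64, 26]
R3 ← R3 + (21/16)·R2: [0, 0, 49/16, 269/16]
R4 ← R4 + (27/64)·R2: [0, 0, 1071/64, 531/64]
R5 ← R5 − (7/4)·R2: [0, 0, -11/4, -71/4]
R4 ← R4 − (153/28)·R3: [0, 0, 0, -585/7]
R5 ← R5 + (44/49)·R3: [0, 0, 0, -130/49]
R5 ← R5 − (2/63)·R4: [0, 0, 0, 0]
4 pivots among 4 columns.
Every column is a pivot column, so the columns are linearly independent.

yes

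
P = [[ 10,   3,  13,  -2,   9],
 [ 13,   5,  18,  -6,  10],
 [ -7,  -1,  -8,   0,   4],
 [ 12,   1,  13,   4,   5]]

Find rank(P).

3

Row reduce to echelon form.
R2 ← R2 − (13/10)·R1: [0, 11/10, 11/10, -17/5, -17/10]
R3 ← R3 + (7/10)·R1: [0, 11/10, 11/10, -7/5, 103/10]
R4 ← R4 − (6/5)·R1: [0, -13/5, -13/5, 32/5, -29/5]
R3 ← R3 − R2: [0, 0, 0, 2, 12]
R4 ← R4 + (26/11)·R2: [0, 0, 0, -18/11, -108/11]
R4 ← R4 + (9/11)·R3: [0, 0, 0, 0, 0]
Echelon form has 3 nonzero rows, so rank(P) = 3.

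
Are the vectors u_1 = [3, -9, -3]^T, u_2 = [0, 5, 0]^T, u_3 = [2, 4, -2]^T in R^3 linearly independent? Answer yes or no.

no

Form the matrix with these vectors as rows and row reduce.
R3 ← R3 − (2/3)·R1: [0, 10, 0]
R3 ← R3 − (2)·R2: [0, 0, 0]
2 nonzero rows, so the 3 vectors span a space of dimension 2.
Since 2 < 3, the vectors are linearly dependent.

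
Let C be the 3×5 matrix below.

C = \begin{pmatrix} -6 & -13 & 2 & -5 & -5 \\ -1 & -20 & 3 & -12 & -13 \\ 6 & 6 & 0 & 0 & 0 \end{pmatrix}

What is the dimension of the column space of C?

Row reduce to echelon form.
R2 ← R2 − (1/6)·R1: [0, -107/6, 8/3, -67/6, -73/6]
R3 ← R3 + R1: [0, -7, 2, -5, -5]
R3 ← R3 − (42/107)·R2: [0, 0, 102/107, -66/107, -24/107]
Echelon form has 3 nonzero rows, so rank(C) = 3.
The column space has dimension equal to the rank: 3.

3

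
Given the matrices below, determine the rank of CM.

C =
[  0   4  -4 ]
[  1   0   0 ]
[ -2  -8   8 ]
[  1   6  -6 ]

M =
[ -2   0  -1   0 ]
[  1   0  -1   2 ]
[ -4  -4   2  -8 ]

2

First compute CM:
[[ 20,  16, -12,  40],
 [ -2,   0,  -1,   0],
 [-36, -32,  26, -80],
 [ 28,  24, -19,  60]]
Now row reduce the product.
R2 ← R2 + (1/10)·R1: [0, 8/5, -11/5, 4]
R3 ← R3 + (9/5)·R1: [0, -16/5, 22/5, -8]
R4 ← R4 − (7/5)·R1: [0, 8/5, -11/5, 4]
R3 ← R3 + (2)·R2: [0, 0, 0, 0]
R4 ← R4 − R2: [0, 0, 0, 0]
2 nonzero rows, so rank(CM) = 2.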